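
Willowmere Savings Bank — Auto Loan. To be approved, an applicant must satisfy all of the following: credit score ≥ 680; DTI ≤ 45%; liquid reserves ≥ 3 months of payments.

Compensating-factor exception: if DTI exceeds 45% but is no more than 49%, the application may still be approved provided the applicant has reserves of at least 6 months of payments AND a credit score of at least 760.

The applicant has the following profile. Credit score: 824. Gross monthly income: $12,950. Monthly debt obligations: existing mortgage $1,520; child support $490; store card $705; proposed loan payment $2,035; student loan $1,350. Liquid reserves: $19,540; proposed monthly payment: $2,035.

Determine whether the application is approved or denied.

Approved

Credit score 824 ≥ 680 (meets base)
Total debts = (1,520 + 490 + 705 + 2,035 + 1,350) = 6,100. DTI = 6,100/12,950 = 47.1% > 45% — standard DTI limit exceeded.
Reserves = 19,540/2,035 = 9.6 months ≥ 3
DTI 47.1% is within the 45%–49% exception band; checking compensating factors.
Override check — reserves: 9.6 mo (ok); score: 824 (ok).
Both override conditions satisfied; DTI exception granted.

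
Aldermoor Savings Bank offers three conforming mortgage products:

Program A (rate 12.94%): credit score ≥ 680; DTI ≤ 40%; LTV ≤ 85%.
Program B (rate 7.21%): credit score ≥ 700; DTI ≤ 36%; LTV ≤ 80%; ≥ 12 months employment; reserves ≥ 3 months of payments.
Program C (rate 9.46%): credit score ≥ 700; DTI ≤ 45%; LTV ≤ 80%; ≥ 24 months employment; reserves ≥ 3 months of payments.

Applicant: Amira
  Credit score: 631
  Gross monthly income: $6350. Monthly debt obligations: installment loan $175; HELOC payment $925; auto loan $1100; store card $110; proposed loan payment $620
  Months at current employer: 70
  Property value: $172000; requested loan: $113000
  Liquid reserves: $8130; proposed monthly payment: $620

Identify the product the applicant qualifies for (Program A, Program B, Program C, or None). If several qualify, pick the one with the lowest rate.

None

Total debts = (175 + 925 + 1,100 + 110 + 620) = 2,930; DTI = 2,930/6,350 = 46.1%.
LTV = 113,000/172,000 = 65.7%.
Reserves = 8,130/620 = 13.1 months.
Program A: score 631 < 680; DTI 46.1% > 40%; LTV 65.7% ≤ 85% → does not qualify.
Program B: score 631 < 700; DTI 46.1% > 36%; LTV 65.7% ≤ 80%; employment 70 ≥ 12 mo; reserves 13.1 ≥ 3 mo → does not qualify.
Program C: score 631 < 700; DTI 46.1% > 45%; LTV 65.7% ≤ 80%; employment 70 ≥ 24 mo; reserves 13.1 ≥ 3 mo → does not qualify.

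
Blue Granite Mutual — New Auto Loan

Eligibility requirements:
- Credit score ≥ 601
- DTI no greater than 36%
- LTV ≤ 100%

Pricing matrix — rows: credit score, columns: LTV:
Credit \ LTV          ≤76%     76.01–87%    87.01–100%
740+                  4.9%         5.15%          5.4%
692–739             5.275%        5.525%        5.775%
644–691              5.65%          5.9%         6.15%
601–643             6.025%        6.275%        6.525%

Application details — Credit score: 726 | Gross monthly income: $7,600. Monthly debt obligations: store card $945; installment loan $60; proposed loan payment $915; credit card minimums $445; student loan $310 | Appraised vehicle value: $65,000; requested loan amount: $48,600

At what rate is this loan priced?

Credit score 726 ≥ 601; Total monthly debts = (945 + 60 + 915 + 445 + 310) = 2,675. Debt-to-income = 2,675/7,600 = 35.2% — meets 36% limit
LTV = 48,600/65,000 = 74.8% ≤ 100%
Credit 726 → row 692–739; LTV 74.8% → column ≤76%. Grid cell → 5.275%.

5.275%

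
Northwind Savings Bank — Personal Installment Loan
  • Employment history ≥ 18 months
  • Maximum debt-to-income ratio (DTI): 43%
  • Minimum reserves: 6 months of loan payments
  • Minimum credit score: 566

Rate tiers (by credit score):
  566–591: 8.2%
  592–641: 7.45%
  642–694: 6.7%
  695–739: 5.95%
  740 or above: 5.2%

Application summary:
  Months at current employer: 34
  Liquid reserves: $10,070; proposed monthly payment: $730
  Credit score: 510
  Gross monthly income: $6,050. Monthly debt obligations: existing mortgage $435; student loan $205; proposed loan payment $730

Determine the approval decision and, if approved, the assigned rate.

Denied

Credit score 510 < 566 (below minimum)
Employment 34 ≥ 18 months
Total monthly debts = (435 + 205 + 730) = 1,370. Debt-to-income = 1,370/6,050 = 22.6% — meets 43% limit
Reserves: 10,070 ÷ 730 = 13.8 months (meets 6-month minimum)
Not all requirements met → denied.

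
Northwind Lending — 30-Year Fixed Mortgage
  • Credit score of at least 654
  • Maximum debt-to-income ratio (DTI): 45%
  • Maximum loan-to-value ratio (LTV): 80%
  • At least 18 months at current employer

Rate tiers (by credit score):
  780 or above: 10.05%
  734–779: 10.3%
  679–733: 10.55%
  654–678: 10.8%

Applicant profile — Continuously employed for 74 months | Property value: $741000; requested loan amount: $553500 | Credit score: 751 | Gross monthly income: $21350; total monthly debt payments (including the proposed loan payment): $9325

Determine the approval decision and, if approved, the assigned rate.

Credit score 751 ≥ 654 (meets minimum)
LTV: 553,500 ÷ 741,000 = 74.7%, within 80% cap
DTI: 9,325 ÷ 21,350 = 43.7%, within the 45% cap
Employment 74 ≥ 18 months
All requirements met. Score 751 falls in the 734–779 tier → 10.3%.

Approved at 10.3%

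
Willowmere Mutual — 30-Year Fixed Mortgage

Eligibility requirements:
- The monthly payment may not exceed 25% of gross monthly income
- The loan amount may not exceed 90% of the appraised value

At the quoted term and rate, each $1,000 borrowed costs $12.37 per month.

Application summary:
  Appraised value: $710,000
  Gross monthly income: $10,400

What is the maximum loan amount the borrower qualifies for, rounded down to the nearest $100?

$210,100

Payment cap: 25% × $10,400 = $2,600/month.
At $12.37 per $1,000, that supports 2,600/12.37 × 1,000 ≈ $210,185 → $210,100.
LTV cap: 90% × $710,000 = $639,000 → $639,000.
Binding constraint: payment-to-income.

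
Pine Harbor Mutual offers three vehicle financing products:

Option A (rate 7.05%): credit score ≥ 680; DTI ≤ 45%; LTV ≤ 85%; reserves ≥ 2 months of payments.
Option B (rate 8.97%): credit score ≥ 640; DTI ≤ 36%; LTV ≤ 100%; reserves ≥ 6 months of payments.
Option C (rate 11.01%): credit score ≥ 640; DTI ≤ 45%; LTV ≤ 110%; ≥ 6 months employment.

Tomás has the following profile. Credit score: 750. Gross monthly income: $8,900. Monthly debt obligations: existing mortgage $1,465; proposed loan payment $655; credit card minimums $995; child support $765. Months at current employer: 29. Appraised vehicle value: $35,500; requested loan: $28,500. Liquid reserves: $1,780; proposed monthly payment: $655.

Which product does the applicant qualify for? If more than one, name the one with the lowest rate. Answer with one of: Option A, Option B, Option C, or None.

Option A

Total debts = (1,465 + 655 + 995 + 765) = 3,880; DTI = 3,880/8,900 = 43.6%.
LTV = 28,500/35,500 = 80.3%.
Reserves = 1,780/655 = 2.7 months.
Option A: score 750 ≥ 680; DTI 43.6% ≤ 45%; LTV 80.3% ≤ 85%; reserves 2.7 ≥ 2 mo → qualifies.
Option B: score 750 ≥ 640; DTI 43.6% > 36%; LTV 80.3% ≤ 100%; reserves 2.7 < 6 mo → does not qualify.
Option C: score 750 ≥ 640; DTI 43.6% ≤ 45%; LTV 80.3% ≤ 110%; employment 29 ≥ 6 mo → qualifies.
Qualifying: Option A, Option C. Lowest rate is 7.05% → Option A.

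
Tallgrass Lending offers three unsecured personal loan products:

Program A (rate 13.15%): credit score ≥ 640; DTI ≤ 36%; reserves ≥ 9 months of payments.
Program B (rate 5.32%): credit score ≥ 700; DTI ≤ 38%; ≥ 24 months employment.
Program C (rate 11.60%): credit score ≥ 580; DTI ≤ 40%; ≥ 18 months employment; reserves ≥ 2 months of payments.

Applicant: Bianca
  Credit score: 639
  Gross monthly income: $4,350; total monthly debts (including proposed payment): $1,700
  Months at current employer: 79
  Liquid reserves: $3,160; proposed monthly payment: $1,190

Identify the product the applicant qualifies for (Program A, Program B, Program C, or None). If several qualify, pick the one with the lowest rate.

Program C

DTI = 1,700/4,350 = 39.1%.
Reserves = 3,160/1,190 = 2.7 months.
Program A: score 639 < 640; DTI 39.1% > 36%; reserves 2.7 < 9 mo → does not qualify.
Program B: score 639 < 700; DTI 39.1% > 38%; employment 79 ≥ 24 mo → does not qualify.
Program C: score 639 ≥ 580; DTI 39.1% ≤ 40%; employment 79 ≥ 18 mo; reserves 2.7 ≥ 2 mo → qualifies.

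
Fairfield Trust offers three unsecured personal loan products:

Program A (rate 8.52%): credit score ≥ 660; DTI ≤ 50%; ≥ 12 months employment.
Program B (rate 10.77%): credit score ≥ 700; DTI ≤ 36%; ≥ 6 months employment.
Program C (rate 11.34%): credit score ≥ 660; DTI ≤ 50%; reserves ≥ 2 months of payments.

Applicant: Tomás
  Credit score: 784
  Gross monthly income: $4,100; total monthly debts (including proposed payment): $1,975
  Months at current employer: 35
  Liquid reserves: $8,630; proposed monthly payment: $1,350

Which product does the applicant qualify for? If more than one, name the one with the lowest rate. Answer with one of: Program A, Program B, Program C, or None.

Program A

DTI = 1,975/4,100 = 48.2%.
Reserves = 8,630/1,350 = 6.4 months.
Program A: score 784 ≥ 660; DTI 48.2% ≤ 50%; employment 35 ≥ 12 mo → qualifies.
Program B: score 784 ≥ 700; DTI 48.2% > 36%; employment 35 ≥ 6 mo → does not qualify.
Program C: score 784 ≥ 660; DTI 48.2% ≤ 50%; reserves 6.4 ≥ 2 mo → qualifies.
Qualifying: Program A, Program C. Lowest rate is 8.52% → Program A.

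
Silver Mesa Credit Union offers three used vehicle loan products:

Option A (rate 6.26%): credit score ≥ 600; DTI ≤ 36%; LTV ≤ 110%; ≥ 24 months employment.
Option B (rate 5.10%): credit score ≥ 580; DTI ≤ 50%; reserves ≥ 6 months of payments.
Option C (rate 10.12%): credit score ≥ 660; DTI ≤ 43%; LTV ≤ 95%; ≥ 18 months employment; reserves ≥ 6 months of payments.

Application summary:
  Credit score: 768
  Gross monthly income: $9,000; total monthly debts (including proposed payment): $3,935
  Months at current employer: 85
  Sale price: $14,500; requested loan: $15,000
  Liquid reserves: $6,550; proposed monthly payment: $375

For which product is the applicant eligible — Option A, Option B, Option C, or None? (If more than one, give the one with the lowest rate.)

DTI = 3,935/9,000 = 43.7%.
LTV = 15,000/14,500 = 103.4%.
Reserves = 6,550/375 = 17.5 months.
Option A: score 768 ≥ 600; DTI 43.7% > 36%; LTV 103.4% ≤ 110%; employment 85 ≥ 24 mo → does not qualify.
Option B: score 768 ≥ 580; DTI 43.7% ≤ 50%; reserves 17.5 ≥ 6 mo → qualifies.
Option C: score 768 ≥ 660; DTI 43.7% > 43%; LTV 103.4% > 95%; employment 85 ≥ 18 mo; reserves 17.5 ≥ 6 mo → does not qualify.

Option B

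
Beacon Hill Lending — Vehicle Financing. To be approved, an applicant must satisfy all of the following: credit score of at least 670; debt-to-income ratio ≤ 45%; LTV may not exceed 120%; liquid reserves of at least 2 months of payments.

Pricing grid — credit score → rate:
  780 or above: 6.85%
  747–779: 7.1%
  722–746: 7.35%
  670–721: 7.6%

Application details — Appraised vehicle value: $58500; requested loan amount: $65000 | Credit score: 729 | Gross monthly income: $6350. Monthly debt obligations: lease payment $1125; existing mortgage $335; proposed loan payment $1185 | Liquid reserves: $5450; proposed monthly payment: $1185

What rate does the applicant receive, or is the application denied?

Credit score 729 ≥ 670 (meets minimum)
Liquid reserves cover 5,450/1,185 = 4.6 months — ≥ 2 required
LTV = 65,000/58,500 = 111.1% ≤ 120%
Total monthly debts = (1,125 + 335 + 1,185) = 2,645. DTI: 2,645 ÷ 6,350 = 41.7%, within the 45% cap
All requirements met. Score 729 falls in the 722–746 tier → 7.35%.

Approved at 7.35%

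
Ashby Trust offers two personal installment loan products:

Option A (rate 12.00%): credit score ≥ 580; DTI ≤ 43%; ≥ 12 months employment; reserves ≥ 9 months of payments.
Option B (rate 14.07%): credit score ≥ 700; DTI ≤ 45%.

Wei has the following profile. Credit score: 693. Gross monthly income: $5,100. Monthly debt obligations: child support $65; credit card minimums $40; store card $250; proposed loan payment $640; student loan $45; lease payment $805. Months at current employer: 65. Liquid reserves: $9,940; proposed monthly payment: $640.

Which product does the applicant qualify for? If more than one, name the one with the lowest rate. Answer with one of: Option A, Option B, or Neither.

Option A

Total debts = (65 + 40 + 250 + 640 + 45 + 805) = 1,845; DTI = 1,845/5,100 = 36.2%.
Reserves = 9,940/640 = 15.5 months.
Option A: score 693 ≥ 580; DTI 36.2% ≤ 43%; employment 65 ≥ 12 mo; reserves 15.5 ≥ 9 mo → qualifies.
Option B: score 693 < 700; DTI 36.2% ≤ 45% → does not qualify.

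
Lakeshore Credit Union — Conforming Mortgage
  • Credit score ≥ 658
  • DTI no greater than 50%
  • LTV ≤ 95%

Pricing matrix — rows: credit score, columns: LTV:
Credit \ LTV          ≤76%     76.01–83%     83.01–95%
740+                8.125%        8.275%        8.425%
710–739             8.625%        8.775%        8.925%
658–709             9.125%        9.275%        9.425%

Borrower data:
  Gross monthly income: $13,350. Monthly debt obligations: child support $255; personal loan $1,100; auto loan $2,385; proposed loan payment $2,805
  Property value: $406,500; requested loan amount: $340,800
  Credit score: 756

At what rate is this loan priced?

8.425%

Credit score 756 ≥ 658; Total monthly debts = (255 + 1,100 + 2,385 + 2,805) = 6,545. DTI: 6,545 ÷ 13,350 = 49%, within the 50% cap
LTV = 340,800/406,500 = 83.8% ≤ 95%
Score 756 is in the 740+ band; LTV 83.8% is in the 83.01–95% band → 8.425%.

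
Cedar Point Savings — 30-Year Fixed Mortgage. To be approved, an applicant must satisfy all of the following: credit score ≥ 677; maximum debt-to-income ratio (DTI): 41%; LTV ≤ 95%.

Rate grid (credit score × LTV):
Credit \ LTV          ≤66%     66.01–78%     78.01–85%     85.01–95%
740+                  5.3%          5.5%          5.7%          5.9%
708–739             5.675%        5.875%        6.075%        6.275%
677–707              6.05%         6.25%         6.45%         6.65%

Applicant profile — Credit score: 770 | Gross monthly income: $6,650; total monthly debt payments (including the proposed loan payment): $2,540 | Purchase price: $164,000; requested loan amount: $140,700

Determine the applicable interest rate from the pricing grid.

5.9%

Credit score 770 ≥ 677; Debt-to-income = 2,540/6,650 = 38.2% — meets 41% limit
LTV = 140,700/164,000 = 85.8% ≤ 95%
Row: 770 falls in 740+. Column: 85.8% falls in 85.01–95%. Rate = 5.9%.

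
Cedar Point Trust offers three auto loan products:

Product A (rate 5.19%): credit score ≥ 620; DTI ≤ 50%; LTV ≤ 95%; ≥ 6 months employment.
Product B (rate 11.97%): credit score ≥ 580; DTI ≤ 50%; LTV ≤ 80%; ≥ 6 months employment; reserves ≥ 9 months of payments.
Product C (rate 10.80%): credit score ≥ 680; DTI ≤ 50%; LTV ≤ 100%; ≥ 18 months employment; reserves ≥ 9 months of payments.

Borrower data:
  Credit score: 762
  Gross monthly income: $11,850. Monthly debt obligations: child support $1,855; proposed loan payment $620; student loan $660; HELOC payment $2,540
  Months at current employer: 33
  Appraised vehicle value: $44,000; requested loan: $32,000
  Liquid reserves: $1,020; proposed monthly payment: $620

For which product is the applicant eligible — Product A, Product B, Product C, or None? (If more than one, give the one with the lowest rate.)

Total debts = (1,855 + 620 + 660 + 2,540) = 5,675; DTI = 5,675/11,850 = 47.9%.
LTV = 32,000/44,000 = 72.7%.
Reserves = 1,020/620 = 1.6 months.
Product A: score 762 ≥ 620; DTI 47.9% ≤ 50%; LTV 72.7% ≤ 95%; employment 33 ≥ 6 mo → qualifies.
Product B: score 762 ≥ 580; DTI 47.9% ≤ 50%; LTV 72.7% ≤ 80%; employment 33 ≥ 6 mo; reserves 1.6 < 9 mo → does not qualify.
Product C: score 762 ≥ 680; DTI 47.9% ≤ 50%; LTV 72.7% ≤ 100%; employment 33 ≥ 18 mo; reserves 1.6 < 9 mo → does not qualify.

Product A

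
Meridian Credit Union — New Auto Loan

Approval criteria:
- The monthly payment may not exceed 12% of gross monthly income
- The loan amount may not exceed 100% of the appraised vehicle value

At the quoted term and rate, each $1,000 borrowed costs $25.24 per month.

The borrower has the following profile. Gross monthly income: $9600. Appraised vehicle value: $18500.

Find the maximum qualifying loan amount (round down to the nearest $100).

Payment cap: 12% × $9,600 = $1,152/month.
At $25.24 per $1,000, that supports 1,152/25.24 × 1,000 ≈ $45,641 → $45,600.
LTV cap: 100% × $18,500 = $18,500 → $18,500.
Binding constraint: loan-to-value.

$18,500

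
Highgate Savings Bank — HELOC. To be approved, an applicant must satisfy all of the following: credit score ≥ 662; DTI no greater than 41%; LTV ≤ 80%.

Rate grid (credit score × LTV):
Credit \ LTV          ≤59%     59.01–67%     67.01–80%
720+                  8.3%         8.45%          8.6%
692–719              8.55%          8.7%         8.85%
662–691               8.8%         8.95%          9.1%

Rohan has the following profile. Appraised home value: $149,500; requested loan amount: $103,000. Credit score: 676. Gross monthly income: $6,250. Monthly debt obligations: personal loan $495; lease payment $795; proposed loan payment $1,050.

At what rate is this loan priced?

Credit score 676 ≥ 662; Total monthly debts = (495 + 795 + 1,050) = 2,340. DTI: 2,340 ÷ 6,250 = 37.4%, within the 41% cap
Loan-to-value = 103,000/149,500 = 68.9% — pass (80% max)
Score 676 is in the 662–691 band; LTV 68.9% is in the 67.01–80% band → 9.1%.

9.1%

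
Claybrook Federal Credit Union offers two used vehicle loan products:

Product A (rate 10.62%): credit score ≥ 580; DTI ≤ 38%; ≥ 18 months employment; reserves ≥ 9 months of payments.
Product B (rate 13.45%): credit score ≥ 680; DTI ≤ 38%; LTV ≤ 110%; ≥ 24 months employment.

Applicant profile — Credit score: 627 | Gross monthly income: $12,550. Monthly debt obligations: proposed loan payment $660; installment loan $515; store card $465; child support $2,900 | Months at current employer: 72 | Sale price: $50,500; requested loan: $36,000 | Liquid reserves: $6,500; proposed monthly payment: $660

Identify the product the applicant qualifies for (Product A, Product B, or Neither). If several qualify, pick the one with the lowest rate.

Product A

Total debts = (660 + 515 + 465 + 2,900) = 4,540; DTI = 4,540/12,550 = 36.2%.
LTV = 36,000/50,500 = 71.3%.
Reserves = 6,500/660 = 9.8 months.
Product A: score 627 ≥ 580; DTI 36.2% ≤ 38%; employment 72 ≥ 18 mo; reserves 9.8 ≥ 9 mo → qualifies.
Product B: score 627 < 680; DTI 36.2% ≤ 38%; LTV 71.3% ≤ 110%; employment 72 ≥ 24 mo → does not qualify.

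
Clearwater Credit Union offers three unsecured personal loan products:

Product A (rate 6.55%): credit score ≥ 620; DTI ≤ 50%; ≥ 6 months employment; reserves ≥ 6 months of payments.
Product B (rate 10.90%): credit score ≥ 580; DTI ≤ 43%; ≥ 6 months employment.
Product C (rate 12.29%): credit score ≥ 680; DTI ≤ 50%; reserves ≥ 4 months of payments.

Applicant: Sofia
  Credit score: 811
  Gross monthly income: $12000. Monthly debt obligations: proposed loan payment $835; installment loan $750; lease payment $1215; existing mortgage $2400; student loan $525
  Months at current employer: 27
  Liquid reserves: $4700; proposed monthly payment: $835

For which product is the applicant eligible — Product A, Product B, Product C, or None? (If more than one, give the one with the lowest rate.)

Product C

Total debts = (835 + 750 + 1,215 + 2,400 + 525) = 5,725; DTI = 5,725/12,000 = 47.7%.
Reserves = 4,700/835 = 5.6 months.
Product A: score 811 ≥ 620; DTI 47.7% ≤ 50%; employment 27 ≥ 6 mo; reserves 5.6 < 6 mo → does not qualify.
Product B: score 811 ≥ 580; DTI 47.7% > 43%; employment 27 ≥ 6 mo → does not qualify.
Product C: score 811 ≥ 680; DTI 47.7% ≤ 50%; reserves 5.6 ≥ 4 mo → qualifies.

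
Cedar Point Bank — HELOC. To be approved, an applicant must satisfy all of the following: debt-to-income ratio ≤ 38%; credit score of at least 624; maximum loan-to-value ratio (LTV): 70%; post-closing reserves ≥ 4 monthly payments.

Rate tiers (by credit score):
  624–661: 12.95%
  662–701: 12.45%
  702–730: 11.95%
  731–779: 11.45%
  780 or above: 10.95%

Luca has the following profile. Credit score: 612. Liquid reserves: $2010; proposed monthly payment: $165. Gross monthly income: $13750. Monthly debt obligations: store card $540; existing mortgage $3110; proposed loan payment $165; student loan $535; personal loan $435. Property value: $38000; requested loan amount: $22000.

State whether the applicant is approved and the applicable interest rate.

Credit score 612 < 624 (below minimum)
Reserves: 2,010 ÷ 165 = 12.2 months (meets 4-month minimum)
LTV: 22,000 ÷ 38,000 = 57.9%, within 70% cap
Total monthly debts = (540 + 3,110 + 165 + 535 + 435) = 4,785. Debt-to-income = 4,785/13,750 = 34.8% — meets 38% limit
Not all requirements met → denied.

Denied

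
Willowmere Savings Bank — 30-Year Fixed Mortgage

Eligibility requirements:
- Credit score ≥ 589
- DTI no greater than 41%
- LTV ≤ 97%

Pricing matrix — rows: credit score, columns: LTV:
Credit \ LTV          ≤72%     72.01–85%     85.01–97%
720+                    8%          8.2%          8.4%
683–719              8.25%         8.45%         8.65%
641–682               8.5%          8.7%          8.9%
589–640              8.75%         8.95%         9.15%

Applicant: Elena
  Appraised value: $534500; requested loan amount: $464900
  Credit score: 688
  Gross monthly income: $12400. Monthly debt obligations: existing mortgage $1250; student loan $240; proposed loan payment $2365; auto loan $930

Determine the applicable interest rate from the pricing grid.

Credit score 688 ≥ 589; Total monthly debts = (1,250 + 240 + 2,365 + 930) = 4,785. DTI: 4,785 ÷ 12,400 = 38.6%, within the 41% cap
LTV: 464,900 ÷ 534,500 = 87%, within 97% cap
Score 688 is in the 683–719 band; LTV 87% is in the 85.01–97% band → 8.65%.

8.65%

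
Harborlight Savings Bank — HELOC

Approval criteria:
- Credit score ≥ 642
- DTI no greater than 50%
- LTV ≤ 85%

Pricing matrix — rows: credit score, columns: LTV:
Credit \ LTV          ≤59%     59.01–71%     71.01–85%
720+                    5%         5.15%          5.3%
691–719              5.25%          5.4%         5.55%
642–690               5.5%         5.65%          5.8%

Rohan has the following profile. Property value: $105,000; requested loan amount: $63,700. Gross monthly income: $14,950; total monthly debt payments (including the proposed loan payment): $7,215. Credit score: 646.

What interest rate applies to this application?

Credit score 646 ≥ 642; Debt-to-income = 7,215/14,950 = 48.3% — meets 50% limit
Loan-to-value = 63,700/105,000 = 60.7% — pass (85% max)
Score 646 is in the 642–690 band; LTV 60.7% is in the 59.01–71% band → 5.65%.

5.65%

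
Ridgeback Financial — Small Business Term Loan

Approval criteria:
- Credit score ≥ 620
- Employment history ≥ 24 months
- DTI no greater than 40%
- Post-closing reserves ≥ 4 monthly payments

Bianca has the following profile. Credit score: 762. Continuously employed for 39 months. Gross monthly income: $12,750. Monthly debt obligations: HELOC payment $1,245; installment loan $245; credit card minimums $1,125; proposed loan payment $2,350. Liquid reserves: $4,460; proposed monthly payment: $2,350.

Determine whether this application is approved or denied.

Denied

Credit score 762 ≥ 620 (meets)
Employment 39 ≥ 24 months
Total monthly debts = (1,245 + 245 + 1,125 + 2,350) = 4,965. DTI = 4,965/12,750 = 38.9% ≤ 40%
Liquid reserves cover 4,460/2,350 = 1.9 months — < 4 required
Fails on reserves.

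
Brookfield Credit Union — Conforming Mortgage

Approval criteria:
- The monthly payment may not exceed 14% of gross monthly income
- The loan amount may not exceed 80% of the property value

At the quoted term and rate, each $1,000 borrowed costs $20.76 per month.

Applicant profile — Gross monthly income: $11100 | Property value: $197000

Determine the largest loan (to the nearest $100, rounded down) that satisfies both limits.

$74,800

Payment cap: 14% × $11,100 = $1,554/month.
At $20.76 per $1,000, that supports 1,554/20.76 × 1,000 ≈ $74,855 → $74,800.
LTV cap: 80% × $197,000 = $157,600 → $157,600.
Binding constraint: payment-to-income.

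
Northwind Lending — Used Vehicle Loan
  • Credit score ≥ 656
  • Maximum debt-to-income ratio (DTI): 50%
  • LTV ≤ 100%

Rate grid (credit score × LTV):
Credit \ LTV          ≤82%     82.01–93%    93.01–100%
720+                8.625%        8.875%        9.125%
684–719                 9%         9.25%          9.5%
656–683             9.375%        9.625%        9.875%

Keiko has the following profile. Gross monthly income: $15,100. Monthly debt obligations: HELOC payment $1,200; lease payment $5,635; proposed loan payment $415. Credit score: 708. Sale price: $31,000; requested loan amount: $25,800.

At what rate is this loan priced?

Credit score 708 ≥ 656; Total monthly debts = (1,200 + 5,635 + 415) = 7,250. DTI = 7,250/15,100 = 48% ≤ 50%
Loan-to-value = 25,800/31,000 = 83.2% — pass (100% max)
Row: 708 falls in 684–719. Column: 83.2% falls in 82.01–93%. Rate = 9.25%.

9.25%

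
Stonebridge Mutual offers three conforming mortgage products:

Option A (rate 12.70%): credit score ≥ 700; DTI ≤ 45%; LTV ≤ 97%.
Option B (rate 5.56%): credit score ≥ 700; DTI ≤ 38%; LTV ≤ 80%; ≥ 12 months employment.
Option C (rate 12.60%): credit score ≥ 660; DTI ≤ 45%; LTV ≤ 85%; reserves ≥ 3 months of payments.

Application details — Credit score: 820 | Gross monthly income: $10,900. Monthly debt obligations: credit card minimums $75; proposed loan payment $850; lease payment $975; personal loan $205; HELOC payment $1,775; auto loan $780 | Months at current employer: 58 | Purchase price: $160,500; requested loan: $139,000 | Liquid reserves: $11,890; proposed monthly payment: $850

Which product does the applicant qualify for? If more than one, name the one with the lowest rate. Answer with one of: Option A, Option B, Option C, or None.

Option A

Total debts = (75 + 850 + 975 + 205 + 1,775 + 780) = 4,660; DTI = 4,660/10,900 = 42.8%.
LTV = 139,000/160,500 = 86.6%.
Reserves = 11,890/850 = 14.0 months.
Option A: score 820 ≥ 700; DTI 42.8% ≤ 45%; LTV 86.6% ≤ 97% → qualifies.
Option B: score 820 ≥ 700; DTI 42.8% > 38%; LTV 86.6% > 80%; employment 58 ≥ 12 mo → does not qualify.
Option C: score 820 ≥ 660; DTI 42.8% ≤ 45%; LTV 86.6% > 85%; reserves 14.0 ≥ 3 mo → does not qualify.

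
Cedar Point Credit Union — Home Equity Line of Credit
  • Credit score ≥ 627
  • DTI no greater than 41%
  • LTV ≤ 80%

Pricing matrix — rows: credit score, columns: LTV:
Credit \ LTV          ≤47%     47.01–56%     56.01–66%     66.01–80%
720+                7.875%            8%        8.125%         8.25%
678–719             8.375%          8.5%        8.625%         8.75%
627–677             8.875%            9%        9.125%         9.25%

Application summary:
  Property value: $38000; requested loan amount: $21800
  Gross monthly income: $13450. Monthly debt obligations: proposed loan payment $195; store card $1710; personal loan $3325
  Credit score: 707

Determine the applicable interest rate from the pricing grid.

8.625%

Credit score 707 ≥ 627; Total monthly debts = (195 + 1,710 + 3,325) = 5,230. Debt-to-income = 5,230/13,450 = 38.9% — meets 41% limit
LTV = 21,800/38,000 = 57.4% ≤ 80%
Score 707 is in the 678–719 band; LTV 57.4% is in the 56.01–66% band → 8.625%.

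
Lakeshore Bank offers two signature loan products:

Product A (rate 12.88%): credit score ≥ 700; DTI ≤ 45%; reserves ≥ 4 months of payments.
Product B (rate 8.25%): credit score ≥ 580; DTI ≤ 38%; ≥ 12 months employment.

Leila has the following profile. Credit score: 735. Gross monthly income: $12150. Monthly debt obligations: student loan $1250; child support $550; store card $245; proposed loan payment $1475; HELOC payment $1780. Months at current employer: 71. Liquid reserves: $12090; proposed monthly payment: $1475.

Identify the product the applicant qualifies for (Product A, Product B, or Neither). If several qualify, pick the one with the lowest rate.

Product A

Total debts = (1,250 + 550 + 245 + 1,475 + 1,780) = 5,300; DTI = 5,300/12,150 = 43.6%.
Reserves = 12,090/1,475 = 8.2 months.
Product A: score 735 ≥ 700; DTI 43.6% ≤ 45%; reserves 8.2 ≥ 4 mo → qualifies.
Product B: score 735 ≥ 580; DTI 43.6% > 38%; employment 71 ≥ 12 mo → does not qualify.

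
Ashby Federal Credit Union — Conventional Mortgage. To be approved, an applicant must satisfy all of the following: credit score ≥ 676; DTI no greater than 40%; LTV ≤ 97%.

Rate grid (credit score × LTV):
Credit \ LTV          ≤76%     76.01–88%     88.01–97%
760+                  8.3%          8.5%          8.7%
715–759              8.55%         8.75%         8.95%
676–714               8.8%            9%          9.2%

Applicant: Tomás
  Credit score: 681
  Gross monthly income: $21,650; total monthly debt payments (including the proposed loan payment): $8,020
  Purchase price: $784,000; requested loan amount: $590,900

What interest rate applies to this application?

Credit score 681 ≥ 676; Debt-to-income = 8,020/21,650 = 37% — meets 40% limit
LTV = 590,900/784,000 = 75.4% ≤ 97%
Credit 681 → row 676–714; LTV 75.4% → column ≤76%. Grid cell → 8.8%.

8.8%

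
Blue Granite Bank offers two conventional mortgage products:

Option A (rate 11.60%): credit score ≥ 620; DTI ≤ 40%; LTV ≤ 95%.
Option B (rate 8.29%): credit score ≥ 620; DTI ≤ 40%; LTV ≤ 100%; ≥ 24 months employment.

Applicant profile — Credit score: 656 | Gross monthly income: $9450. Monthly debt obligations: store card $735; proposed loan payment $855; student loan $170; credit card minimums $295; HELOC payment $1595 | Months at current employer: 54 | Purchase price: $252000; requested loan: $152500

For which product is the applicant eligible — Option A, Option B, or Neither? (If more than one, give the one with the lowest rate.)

Total debts = (735 + 855 + 170 + 295 + 1,595) = 3,650; DTI = 3,650/9,450 = 38.6%.
LTV = 152,500/252,000 = 60.5%.
Option A: score 656 ≥ 620; DTI 38.6% ≤ 40%; LTV 60.5% ≤ 95% → qualifies.
Option B: score 656 ≥ 620; DTI 38.6% ≤ 40%; LTV 60.5% ≤ 100%; employment 54 ≥ 24 mo → qualifies.
Qualifying: Option A, Option B. Lowest rate is 8.29% → Option B.

Option B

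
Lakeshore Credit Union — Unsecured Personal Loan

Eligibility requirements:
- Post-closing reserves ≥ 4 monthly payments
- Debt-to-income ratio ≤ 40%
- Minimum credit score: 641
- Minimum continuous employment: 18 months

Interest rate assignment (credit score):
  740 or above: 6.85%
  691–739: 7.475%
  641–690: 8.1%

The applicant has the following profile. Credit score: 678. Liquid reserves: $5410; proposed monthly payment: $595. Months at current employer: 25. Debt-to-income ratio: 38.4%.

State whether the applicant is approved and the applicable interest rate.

Approved at 8.1%

Credit score 678 ≥ 641 (meets minimum)
DTI 38.4% is within the 40% limit
Reserves = 5,410/595 = 9.1 months ≥ 4
Employment 25 ≥ 18 months
All requirements met. Score 678 falls in the 641–690 tier → 8.1%.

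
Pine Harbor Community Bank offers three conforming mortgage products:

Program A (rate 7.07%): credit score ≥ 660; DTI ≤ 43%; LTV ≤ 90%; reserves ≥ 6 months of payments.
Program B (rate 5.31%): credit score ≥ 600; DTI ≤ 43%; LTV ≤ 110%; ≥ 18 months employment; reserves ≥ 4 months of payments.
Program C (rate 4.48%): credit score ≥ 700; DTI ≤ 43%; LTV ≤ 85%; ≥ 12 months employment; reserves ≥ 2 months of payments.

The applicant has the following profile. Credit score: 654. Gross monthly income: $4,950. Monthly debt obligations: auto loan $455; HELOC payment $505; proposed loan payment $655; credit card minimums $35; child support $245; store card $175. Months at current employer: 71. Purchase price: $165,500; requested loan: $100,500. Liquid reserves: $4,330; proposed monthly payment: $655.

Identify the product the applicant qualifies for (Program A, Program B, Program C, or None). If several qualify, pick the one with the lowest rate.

Total debts = (455 + 505 + 655 + 35 + 245 + 175) = 2,070; DTI = 2,070/4,950 = 41.8%.
LTV = 100,500/165,500 = 60.7%.
Reserves = 4,330/655 = 6.6 months.
Program A: score 654 < 660; DTI 41.8% ≤ 43%; LTV 60.7% ≤ 90%; reserves 6.6 ≥ 6 mo → does not qualify.
Program B: score 654 ≥ 600; DTI 41.8% ≤ 43%; LTV 60.7% ≤ 110%; employment 71 ≥ 18 mo; reserves 6.6 ≥ 4 mo → qualifies.
Program C: score 654 < 700; DTI 41.8% ≤ 43%; LTV 60.7% ≤ 85%; employment 71 ≥ 12 mo; reserves 6.6 ≥ 2 mo → does not qualify.

Program B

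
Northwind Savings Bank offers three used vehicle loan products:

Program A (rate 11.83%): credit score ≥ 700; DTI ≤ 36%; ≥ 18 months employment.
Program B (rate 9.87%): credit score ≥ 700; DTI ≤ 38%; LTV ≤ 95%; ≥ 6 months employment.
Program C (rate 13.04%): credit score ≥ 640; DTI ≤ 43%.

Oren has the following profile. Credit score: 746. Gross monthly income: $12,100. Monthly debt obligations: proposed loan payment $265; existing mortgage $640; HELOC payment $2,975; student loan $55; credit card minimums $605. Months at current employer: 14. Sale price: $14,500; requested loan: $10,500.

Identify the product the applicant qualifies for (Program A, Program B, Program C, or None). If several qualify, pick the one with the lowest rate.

Program B

Total debts = (265 + 640 + 2,975 + 55 + 605) = 4,540; DTI = 4,540/12,100 = 37.5%.
LTV = 10,500/14,500 = 72.4%.
Program A: score 746 ≥ 700; DTI 37.5% > 36%; employment 14 < 18 mo → does not qualify.
Program B: score 746 ≥ 700; DTI 37.5% ≤ 38%; LTV 72.4% ≤ 95%; employment 14 ≥ 6 mo → qualifies.
Program C: score 746 ≥ 640; DTI 37.5% ≤ 43% → qualifies.
Qualifying: Program B, Program C. Lowest rate is 9.87% → Program B.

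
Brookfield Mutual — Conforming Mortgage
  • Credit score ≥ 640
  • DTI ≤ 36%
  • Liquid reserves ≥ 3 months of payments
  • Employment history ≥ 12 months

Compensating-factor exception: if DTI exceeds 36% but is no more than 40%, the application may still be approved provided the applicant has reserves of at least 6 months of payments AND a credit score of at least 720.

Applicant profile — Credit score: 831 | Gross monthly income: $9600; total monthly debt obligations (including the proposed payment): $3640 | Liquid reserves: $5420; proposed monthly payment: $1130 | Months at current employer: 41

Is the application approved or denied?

Credit score 831 ≥ 640 (meets base)
DTI: 3,640 ÷ 9,600 = 37.9%, over the 36% base limit.
Reserves = 5,420/1,130 = 4.8 months ≥ 3
Employment 41 ≥ 12 months
DTI 37.9% is within the 36%–40% exception band; checking compensating factors.
Override check — reserves: 4.8 mo (short of 6); score: 831 (ok).
Override conditions not both satisfied; exception does not apply.

Denied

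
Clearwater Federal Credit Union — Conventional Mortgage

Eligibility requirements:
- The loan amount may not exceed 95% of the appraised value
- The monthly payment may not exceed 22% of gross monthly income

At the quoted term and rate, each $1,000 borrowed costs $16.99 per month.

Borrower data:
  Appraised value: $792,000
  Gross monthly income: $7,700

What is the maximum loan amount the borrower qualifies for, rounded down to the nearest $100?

$99,700

Payment cap: 22% × $7,700 = $1,694/month.
At $16.99 per $1,000, that supports 1,694/16.99 × 1,000 ≈ $99,705 → $99,700.
LTV cap: 95% × $792,000 = $752,400 → $752,400.
Binding constraint: payment-to-income.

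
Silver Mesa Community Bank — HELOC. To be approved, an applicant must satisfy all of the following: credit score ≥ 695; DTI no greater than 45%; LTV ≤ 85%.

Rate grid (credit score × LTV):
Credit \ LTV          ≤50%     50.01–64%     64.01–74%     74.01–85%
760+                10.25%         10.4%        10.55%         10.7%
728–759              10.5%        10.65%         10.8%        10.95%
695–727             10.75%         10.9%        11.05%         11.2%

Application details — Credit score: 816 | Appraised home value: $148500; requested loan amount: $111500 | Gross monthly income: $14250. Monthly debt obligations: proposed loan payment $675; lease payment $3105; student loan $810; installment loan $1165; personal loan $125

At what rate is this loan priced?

Credit score 816 ≥ 695; Total monthly debts = (675 + 3,105 + 810 + 1,165 + 125) = 5,880. Debt-to-income = 5,880/14,250 = 41.3% — meets 45% limit
LTV: 111,500 ÷ 148,500 = 75.1%, within 85% cap
Row: 816 falls in 760+. Column: 75.1% falls in 74.01–85%. Rate = 10.7%.

10.7%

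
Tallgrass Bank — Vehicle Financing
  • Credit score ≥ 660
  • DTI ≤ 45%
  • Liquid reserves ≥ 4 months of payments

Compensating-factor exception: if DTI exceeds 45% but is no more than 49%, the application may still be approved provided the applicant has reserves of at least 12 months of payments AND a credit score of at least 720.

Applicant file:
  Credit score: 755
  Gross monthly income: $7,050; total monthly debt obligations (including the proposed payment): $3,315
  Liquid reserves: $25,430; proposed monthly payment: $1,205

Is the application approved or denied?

Approved

Credit score 755 ≥ 660 (meets base)
DTI = 3,315/7,050 = 47% > 45% — standard DTI limit exceeded.
Liquid reserves cover 25,430/1,205 = 21.1 months — ≥ 4 required
47% falls in the override range (45%–49%), so the compensating-factor test applies.
Override check — reserves: 21.1 mo (ok); score: 755 (ok).
Both compensating conditions met → exception applies.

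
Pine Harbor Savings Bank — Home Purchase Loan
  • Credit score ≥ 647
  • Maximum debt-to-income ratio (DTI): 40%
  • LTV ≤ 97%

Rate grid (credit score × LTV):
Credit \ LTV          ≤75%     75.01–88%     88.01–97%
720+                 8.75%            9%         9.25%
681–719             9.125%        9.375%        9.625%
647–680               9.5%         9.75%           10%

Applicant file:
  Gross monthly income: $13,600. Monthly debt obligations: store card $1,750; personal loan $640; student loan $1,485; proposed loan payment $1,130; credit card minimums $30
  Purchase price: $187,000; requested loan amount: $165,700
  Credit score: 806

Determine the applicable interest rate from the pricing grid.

Credit score 806 ≥ 647; Total monthly debts = (1,750 + 640 + 1,485 + 1,130 + 30) = 5,035. Debt-to-income = 5,035/13,600 = 37% — meets 40% limit
Loan-to-value = 165,700/187,000 = 88.6% — pass (97% max)
Row: 806 falls in 720+. Column: 88.6% falls in 88.01–97%. Rate = 9.25%.

9.25%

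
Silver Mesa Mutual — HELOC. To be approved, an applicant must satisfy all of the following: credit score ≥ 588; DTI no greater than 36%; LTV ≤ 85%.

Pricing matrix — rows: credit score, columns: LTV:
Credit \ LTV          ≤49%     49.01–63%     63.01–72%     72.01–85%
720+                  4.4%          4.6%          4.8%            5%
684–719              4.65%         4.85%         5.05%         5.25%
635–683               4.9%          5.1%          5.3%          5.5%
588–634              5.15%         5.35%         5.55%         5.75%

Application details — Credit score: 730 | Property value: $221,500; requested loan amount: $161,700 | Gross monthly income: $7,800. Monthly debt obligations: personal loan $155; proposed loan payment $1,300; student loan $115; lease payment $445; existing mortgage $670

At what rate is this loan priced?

5%

Credit score 730 ≥ 588; Total monthly debts = (155 + 1,300 + 115 + 445 + 670) = 2,685. DTI = 2,685/7,800 = 34.4% ≤ 36%
Loan-to-value = 161,700/221,500 = 73% — pass (85% max)
Credit 730 → row 720+; LTV 73% → column 72.01–85%. Grid cell → 5%.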